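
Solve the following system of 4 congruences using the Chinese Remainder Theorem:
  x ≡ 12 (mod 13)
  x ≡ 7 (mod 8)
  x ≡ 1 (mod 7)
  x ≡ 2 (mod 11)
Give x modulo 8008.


Product of moduli M = 13 · 8 · 7 · 11 = 8008.
Merge one congruence at a time:
  Start: x ≡ 12 (mod 13).
  Combine with x ≡ 7 (mod 8); new modulus lcm = 104.
    Write x = 12 + 13·t and substitute into x ≡ 7 (mod 8): 13·t ≡ 7 − 12 = -5 (mod 8).
    Reduce coefficients mod 8: 5·t ≡ 3 (mod 8).
    The inverse of 5 mod 8 is 5 (since 5·5 = 25 = 3·8 + 1), so t ≡ 5·3 = 15 ≡ 7 (mod 8).
    Then x = 12 + 13·7 = 103, valid modulo lcm(13, 8) = 104: x ≡ 103 (mod 104).
  Combine with x ≡ 1 (mod 7); new modulus lcm = 728.
    Write x = 103 + 104·t and substitute into x ≡ 1 (mod 7): 104·t ≡ 1 − 103 = -102 (mod 7).
    Reduce coefficients mod 7: 6·t ≡ 3 (mod 7).
    The inverse of 6 mod 7 is 6 (since 6·6 = 36 = 5·7 + 1), so t ≡ 6·3 = 18 ≡ 4 (mod 7).
    Then x = 103 + 104·4 = 519, valid modulo lcm(104, 7) = 728: x ≡ 519 (mod 728).
  Combine with x ≡ 2 (mod 11); new modulus lcm = 8008.
    Write x = 519 + 728·t and substitute into x ≡ 2 (mod 11): 728·t ≡ 2 − 519 = -517 (mod 11).
    Reduce coefficients mod 11: 2·t ≡ 0 (mod 11).
    The inverse of 2 mod 11 is 6 (since 2·6 = 12 = 1·11 + 1), so t ≡ 6·0 = 0 ≡ 0 (mod 11).
    Then x = 519 + 728·0 = 519, valid modulo lcm(728, 11) = 8008: x ≡ 519 (mod 8008).
Verify against each original: 519 mod 13 = 12, 519 mod 8 = 7, 519 mod 7 = 1, 519 mod 11 = 2.

x ≡ 519 (mod 8008).


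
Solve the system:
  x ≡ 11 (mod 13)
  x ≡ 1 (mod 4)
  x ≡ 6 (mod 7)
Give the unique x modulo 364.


Moduli 13, 4, 7 are pairwise coprime; by CRT there is a unique solution modulo M = 13 · 4 · 7 = 364.
Solve pairwise, accumulating the modulus:
  Start with x ≡ 11 (mod 13).
  Combine with x ≡ 1 (mod 4): since gcd(13, 4) = 1, we get a unique residue mod 52.
    Write x = 11 + 13·t and substitute into x ≡ 1 (mod 4): 13·t ≡ 1 − 11 = -10 (mod 4).
    Reduce coefficients mod 4: 1·t ≡ 2 (mod 4).
    So t ≡ 2 (mod 4).
    Then x = 11 + 13·2 = 37, valid modulo lcm(13, 4) = 52: x ≡ 37 (mod 52).
  Combine with x ≡ 6 (mod 7): since gcd(52, 7) = 1, we get a unique residue mod 364.
    Write x = 37 + 52·t and substitute into x ≡ 6 (mod 7): 52·t ≡ 6 − 37 = -31 (mod 7).
    Reduce coefficients mod 7: 3·t ≡ 4 (mod 7).
    The inverse of 3 mod 7 is 5 (since 3·5 = 15 = 2·7 + 1), so t ≡ 5·4 = 20 ≡ 6 (mod 7).
    Then x = 37 + 52·6 = 349, valid modulo lcm(52, 7) = 364: x ≡ 349 (mod 364).
Verify: 349 mod 13 = 11 ✓, 349 mod 4 = 1 ✓, 349 mod 7 = 6 ✓.

x ≡ 349 (mod 364).


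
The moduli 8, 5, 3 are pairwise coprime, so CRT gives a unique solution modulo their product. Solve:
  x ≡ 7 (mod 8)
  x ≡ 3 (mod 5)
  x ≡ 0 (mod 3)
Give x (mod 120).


Moduli 8, 5, 3 are pairwise coprime; by CRT there is a unique solution modulo M = 8 · 5 · 3 = 120.
Solve pairwise, accumulating the modulus:
  Start with x ≡ 7 (mod 8).
  Combine with x ≡ 3 (mod 5): since gcd(8, 5) = 1, we get a unique residue mod 40.
    Write x = 7 + 8·t and substitute into x ≡ 3 (mod 5): 8·t ≡ 3 − 7 = -4 (mod 5).
    Reduce coefficients mod 5: 3·t ≡ 1 (mod 5).
    The inverse of 3 mod 5 is 2 (since 3·2 = 6 = 1·5 + 1), so t ≡ 2·1 = 2 ≡ 2 (mod 5).
    Then x = 7 + 8·2 = 23, valid modulo lcm(8, 5) = 40: x ≡ 23 (mod 40).
  Combine with x ≡ 0 (mod 3): since gcd(40, 3) = 1, we get a unique residue mod 120.
    Write x = 23 + 40·t and substitute into x ≡ 0 (mod 3): 40·t ≡ 0 − 23 = -23 (mod 3).
    Reduce coefficients mod 3: 1·t ≡ 1 (mod 3).
    So t ≡ 1 (mod 3).
    Then x = 23 + 40·1 = 63, valid modulo lcm(40, 3) = 120: x ≡ 63 (mod 120).
Verify: 63 mod 8 = 7 ✓, 63 mod 5 = 3 ✓, 63 mod 3 = 0 ✓.

x ≡ 63 (mod 120).


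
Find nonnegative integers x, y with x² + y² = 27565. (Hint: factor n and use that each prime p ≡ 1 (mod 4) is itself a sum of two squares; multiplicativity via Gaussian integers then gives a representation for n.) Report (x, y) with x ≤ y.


Step 1: Factor n = 27565 = 5 · 37 · 149.
Step 2: Check the mod-4 condition on each prime factor: 5 ≡ 1 (mod 4), exponent 1; 37 ≡ 1 (mod 4), exponent 1; 149 ≡ 1 (mod 4), exponent 1.
All primes ≡ 3 (mod 4) appear to even exponent (or don't appear), so by the two-squares theorem n IS expressible as a sum of two squares.
Step 3: Build a representation. Here n = 5 · 37 · 149 is a product of primes ≡ 1 (mod 4). Each prime p ≡ 1 (mod 4) is itself a sum of two squares; find a² by testing p − a² for a perfect square:
  5: 5 − 1² = 4 = 2² ⇒ 5 = 1² + 2².
  37: 37 − 1² = 36 = 6² ⇒ 37 = 1² + 6².
  149: 149 − 1² = 148, 149 − 2² = 145, 149 − 3² = 140, 149 − 4² = 133, 149 − 5² = 124, 149 − 6² = 113, 149 − 7² = 100 = 10² ⇒ 149 = 7² + 10².
  Combine using the Brahmagupta–Fibonacci identity (a² + b²)(c² + d²) = (ac − bd)² + (ad + bc)² = (ac + bd)² + (ad − bc)²:
  5 · 37 = 185: from (1² + 2²)(1² + 6²), take (1·1 − 2·6, 1·6 + 2·1) = (1 − 12, 6 + 2) = (-11, 8); dropping signs (only squares matter) gives (11, 8); check 11² + 8² = 121 + 64 = 185 ✓.
  185 · 149 = 27565: from (11² + 8²)(7² + 10²), take (11·7 − 8·10, 11·10 + 8·7) = (77 − 80, 110 + 56) = (-3, 166); dropping signs (only squares matter) gives (3, 166); check 3² + 166² = 9 + 27556 = 27565 ✓.
Step 4: Order so x ≤ y and verify: 3² + 166² = 9 + 27556 = 27565 = n. ✓

n = 27565 = 3² + 166² (one valid representation with x ≤ y).


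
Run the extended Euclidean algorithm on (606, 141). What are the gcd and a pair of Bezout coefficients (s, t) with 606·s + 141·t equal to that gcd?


Euclidean algorithm on (606, 141) — divide until remainder is 0:
  606 = 4 · 141 + 42
  141 = 3 · 42 + 15
  42 = 2 · 15 + 12
  15 = 1 · 12 + 3
  12 = 4 · 3 + 0
gcd(606, 141) = 3.
Track Bezout coefficients alongside the remainders: start with r₀ = 606 = a·1 + b·0 (s = 1, t = 0) and r₁ = 141 = a·0 + b·1 (s = 0, t = 1); each new remainder r_{k+1} = r_{k-1} − q_k·r_k inherits s_{k+1} = s_{k-1} − q_k·s_k, t_{k+1} = t_{k-1} − q_k·t_k, so r_k = a·s_k + b·t_k at every step:
  q = 4: r = 42, s = 1 − 4·0 = 1, t = 0 − 4·1 = -4  (check: 606·1 + 141·(-4) = 42)
  q = 3: r = 15, s = 0 − 3·1 = -3, t = 1 − 3·(-4) = 13  (check: 606·(-3) + 141·13 = 15)
  q = 2: r = 12, s = 1 − 2·(-3) = 7, t = -4 − 2·13 = -30  (check: 606·7 + 141·(-30) = 12)
  q = 1: r = 3, s = -3 − 1·7 = -10, t = 13 − 1·(-30) = 43  (check: 606·(-10) + 141·43 = 3)
The row with r = 3 (the gcd) gives the Bezout coefficients s = -10, t = 43.
Result: 606 · (-10) + 141 · (43) = 3.

gcd(606, 141) = 3; s = -10, t = 43 (check: 606·(-10) + 141·43 = 3).


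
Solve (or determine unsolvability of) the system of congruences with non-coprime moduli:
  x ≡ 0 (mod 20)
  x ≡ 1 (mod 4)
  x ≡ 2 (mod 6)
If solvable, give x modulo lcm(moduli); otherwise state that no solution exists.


Moduli 20, 4, 6 are not pairwise coprime, so CRT works modulo lcm(m_i) when all pairwise compatibility conditions hold.
Pairwise compatibility: gcd(m_i, m_j) must divide a_i - a_j for every pair.
Merge one congruence at a time:
  Start: x ≡ 0 (mod 20).
  Combine with x ≡ 1 (mod 4): gcd(20, 4) = 4, and 1 - 0 = 1 is NOT divisible by 4.
    ⇒ system is inconsistent (no integer solution).

No solution (the system is inconsistent).


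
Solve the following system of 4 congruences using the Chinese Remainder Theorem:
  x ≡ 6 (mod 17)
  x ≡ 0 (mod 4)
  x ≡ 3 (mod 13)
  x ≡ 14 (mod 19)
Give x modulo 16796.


Product of moduli M = 17 · 4 · 13 · 19 = 16796.
Merge one congruence at a time:
  Start: x ≡ 6 (mod 17).
  Combine with x ≡ 0 (mod 4); new modulus lcm = 68.
    Write x = 6 + 17·t and substitute into x ≡ 0 (mod 4): 17·t ≡ 0 − 6 = -6 (mod 4).
    Reduce coefficients mod 4: 1·t ≡ 2 (mod 4).
    So t ≡ 2 (mod 4).
    Then x = 6 + 17·2 = 40, valid modulo lcm(17, 4) = 68: x ≡ 40 (mod 68).
  Combine with x ≡ 3 (mod 13); new modulus lcm = 884.
    Write x = 40 + 68·t and substitute into x ≡ 3 (mod 13): 68·t ≡ 3 − 40 = -37 (mod 13).
    Reduce coefficients mod 13: 3·t ≡ 2 (mod 13).
    The inverse of 3 mod 13 is 9 (since 3·9 = 27 = 2·13 + 1), so t ≡ 9·2 = 18 ≡ 5 (mod 13).
    Then x = 40 + 68·5 = 380, valid modulo lcm(68, 13) = 884: x ≡ 380 (mod 884).
  Combine with x ≡ 14 (mod 19); new modulus lcm = 16796.
    Write x = 380 + 884·t and substitute into x ≡ 14 (mod 19): 884·t ≡ 14 − 380 = -366 (mod 19).
    Reduce coefficients mod 19: 10·t ≡ 14 (mod 19).
    The inverse of 10 mod 19 is 2 (since 10·2 = 20 = 1·19 + 1), so t ≡ 2·14 = 28 ≡ 9 (mod 19).
    Then x = 380 + 884·9 = 8336, valid modulo lcm(884, 19) = 16796: x ≡ 8336 (mod 16796).
Verify against each original: 8336 mod 17 = 6, 8336 mod 4 = 0, 8336 mod 13 = 3, 8336 mod 19 = 14.

x ≡ 8336 (mod 16796).


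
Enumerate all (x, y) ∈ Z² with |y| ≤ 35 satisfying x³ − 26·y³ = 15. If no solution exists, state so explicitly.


The equation is x³ - 26y³ = 15. For fixed y, x³ = 26·y³ + 15, so a solution requires the RHS to be a perfect cube.
Strategy: iterate y from -35 to 35, compute RHS = 26·y³ + 15, and check whether it is a (positive or negative) perfect cube.
Check small values of y:
  y = 0: RHS = 15 is not a perfect cube.
  y = 1: RHS = 41 is not a perfect cube.
  y = -1: RHS = -11 is not a perfect cube.
  y = 2: RHS = 223 is not a perfect cube.
  y = -2: RHS = -193 is not a perfect cube.
  y = 3: RHS = 717 is not a perfect cube.
  y = -3: RHS = -687 is not a perfect cube.
Continuing the search up to |y| = 35 finds no solutions either.
No (x, y) in the scanned range satisfies the equation.

No integer solutions with |y| ≤ 35.


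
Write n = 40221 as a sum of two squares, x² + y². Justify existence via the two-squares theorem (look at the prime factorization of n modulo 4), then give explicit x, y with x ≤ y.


Step 1: Factor n = 40221 = 3^2 · 41 · 109.
Step 2: Check the mod-4 condition on each prime factor: 3 ≡ 3 (mod 4), exponent 2 (must be even); 41 ≡ 1 (mod 4), exponent 1; 109 ≡ 1 (mod 4), exponent 1.
All primes ≡ 3 (mod 4) appear to even exponent (or don't appear), so by the two-squares theorem n IS expressible as a sum of two squares.
Step 3: Build a representation. Group n = k² · m with k = 3 and m = 41 · 109 = 4469 (a product of primes ≡ 1 (mod 4)); a representation of m scales to one of n via (k·x)² + (k·y)² = k²(x² + y²). Each prime p ≡ 1 (mod 4) is itself a sum of two squares; find a² by testing p − a² for a perfect square:
  41: 41 − 1² = 40, 41 − 2² = 37, 41 − 3² = 32, 41 − 4² = 25 = 5² ⇒ 41 = 4² + 5².
  109: 109 − 1² = 108, 109 − 2² = 105, 109 − 3² = 100 = 10² ⇒ 109 = 3² + 10².
  Combine using the Brahmagupta–Fibonacci identity (a² + b²)(c² + d²) = (ac − bd)² + (ad + bc)² = (ac + bd)² + (ad − bc)²:
  41 · 109 = 4469: from (4² + 5²)(3² + 10²), take (4·3 − 5·10, 4·10 + 5·3) = (12 − 50, 40 + 15) = (-38, 55); dropping signs (only squares matter) gives (38, 55); check 38² + 55² = 1444 + 3025 = 4469 ✓.
  Scale by k = 3: (3·38, 3·55) = (114, 165).
Step 4: Order so x ≤ y and verify: 114² + 165² = 12996 + 27225 = 40221 = n. ✓

n = 40221 = 114² + 165² (one valid representation with x ≤ y).


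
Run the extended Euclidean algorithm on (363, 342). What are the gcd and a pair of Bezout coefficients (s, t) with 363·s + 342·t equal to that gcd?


Euclidean algorithm on (363, 342) — divide until remainder is 0:
  363 = 1 · 342 + 21
  342 = 16 · 21 + 6
  21 = 3 · 6 + 3
  6 = 2 · 3 + 0
gcd(363, 342) = 3.
Track Bezout coefficients alongside the remainders: start with r₀ = 363 = a·1 + b·0 (s = 1, t = 0) and r₁ = 342 = a·0 + b·1 (s = 0, t = 1); each new remainder r_{k+1} = r_{k-1} − q_k·r_k inherits s_{k+1} = s_{k-1} − q_k·s_k, t_{k+1} = t_{k-1} − q_k·t_k, so r_k = a·s_k + b·t_k at every step:
  q = 1: r = 21, s = 1 − 1·0 = 1, t = 0 − 1·1 = -1  (check: 363·1 + 342·(-1) = 21)
  q = 16: r = 6, s = 0 − 16·1 = -16, t = 1 − 16·(-1) = 17  (check: 363·(-16) + 342·17 = 6)
  q = 3: r = 3, s = 1 − 3·(-16) = 49, t = -1 − 3·17 = -52  (check: 363·49 + 342·(-52) = 3)
The row with r = 3 (the gcd) gives the Bezout coefficients s = 49, t = -52.
Result: 363 · (49) + 342 · (-52) = 3.

gcd(363, 342) = 3; s = 49, t = -52 (check: 363·49 + 342·(-52) = 3).


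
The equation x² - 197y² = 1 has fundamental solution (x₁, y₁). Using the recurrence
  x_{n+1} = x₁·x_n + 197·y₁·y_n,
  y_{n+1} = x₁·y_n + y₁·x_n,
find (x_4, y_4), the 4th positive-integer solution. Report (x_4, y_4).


Step 1: Find the fundamental solution (x₁, y₁) of x² - 197y² = 1.
  Expand √197 as a continued fraction. a₀ = ⌊√197⌋ = 14; iterate m_{k+1} = d_k·a_k − m_k, d_{k+1} = (197 − m_{k+1}²)/d_k, a_{k+1} = ⌊(a₀ + m_{k+1})/d_{k+1}⌋ (starting m₀ = 0, d₀ = 1), with convergents p_k = a_k·p_{k-1} + p_{k-2}, q_k = a_k·q_{k-1} + q_{k-2} (p₋₁ = 1, q₋₁ = 0):
  k = 0: a₀ = 14; p₀/q₀ = 14/1; p₀² − 197·q₀² = 196 − 197 = -1.
  k = 1: m = 14, d = 1, a = ⌊(14 + 14)/1⌋ = 28; p/q = (28·14 + 1)/(28·1 + 0) = 393/28; p² − 197·q² = 154449 − 154448 = 1.
  The first convergent with p² − 197·q² = 1 gives the fundamental solution (x₁, y₁) = (393, 28).
Step 2: Apply the recurrence (x_{n+1}, y_{n+1}) = (x₁x_n + 197y₁y_n, x₁y_n + y₁x_n) repeatedly.
  From (x_1, y_1) = (393, 28): x_2 = 393·393 + 197·28·28 = 308897; y_2 = 393·28 + 28·393 = 22008.
  From (x_2, y_2) = (308897, 22008): x_3 = 393·308897 + 197·28·22008 = 242792649; y_3 = 393·22008 + 28·308897 = 17298260.
  From (x_3, y_3) = (242792649, 17298260): x_4 = 393·242792649 + 197·28·17298260 = 190834713217; y_4 = 393·17298260 + 28·242792649 = 13596410352.
Step 3: Verify x_4² - 197·y_4² = 36417887768614634489089 - 36417887768614634489088 = 1 (should be 1). ✓

(x_1, y_1) = (393, 28); (x_4, y_4) = (190834713217, 13596410352).


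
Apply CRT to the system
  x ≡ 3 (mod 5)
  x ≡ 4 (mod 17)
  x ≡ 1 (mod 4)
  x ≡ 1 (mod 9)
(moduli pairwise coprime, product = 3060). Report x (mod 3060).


Product of moduli M = 5 · 17 · 4 · 9 = 3060.
Merge one congruence at a time:
  Start: x ≡ 3 (mod 5).
  Combine with x ≡ 4 (mod 17); new modulus lcm = 85.
    Write x = 3 + 5·t and substitute into x ≡ 4 (mod 17): 5·t ≡ 4 − 3 = 1 (mod 17).
    The inverse of 5 mod 17 is 7 (since 5·7 = 35 = 2·17 + 1), so t ≡ 7·1 = 7 ≡ 7 (mod 17).
    Then x = 3 + 5·7 = 38, valid modulo lcm(5, 17) = 85: x ≡ 38 (mod 85).
  Combine with x ≡ 1 (mod 4); new modulus lcm = 340.
    Write x = 38 + 85·t and substitute into x ≡ 1 (mod 4): 85·t ≡ 1 − 38 = -37 (mod 4).
    Reduce coefficients mod 4: 1·t ≡ 3 (mod 4).
    So t ≡ 3 (mod 4).
    Then x = 38 + 85·3 = 293, valid modulo lcm(85, 4) = 340: x ≡ 293 (mod 340).
  Combine with x ≡ 1 (mod 9); new modulus lcm = 3060.
    Write x = 293 + 340·t and substitute into x ≡ 1 (mod 9): 340·t ≡ 1 − 293 = -292 (mod 9).
    Reduce coefficients mod 9: 7·t ≡ 5 (mod 9).
    The inverse of 7 mod 9 is 4 (since 7·4 = 28 = 3·9 + 1), so t ≡ 4·5 = 20 ≡ 2 (mod 9).
    Then x = 293 + 340·2 = 973, valid modulo lcm(340, 9) = 3060: x ≡ 973 (mod 3060).
Verify against each original: 973 mod 5 = 3, 973 mod 17 = 4, 973 mod 4 = 1, 973 mod 9 = 1.

x ≡ 973 (mod 3060).


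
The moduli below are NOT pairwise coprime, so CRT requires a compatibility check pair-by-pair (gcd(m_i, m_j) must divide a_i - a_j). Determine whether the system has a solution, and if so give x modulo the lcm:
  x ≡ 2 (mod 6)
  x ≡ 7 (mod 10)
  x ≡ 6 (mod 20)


Moduli 6, 10, 20 are not pairwise coprime, so CRT works modulo lcm(m_i) when all pairwise compatibility conditions hold.
Pairwise compatibility: gcd(m_i, m_j) must divide a_i - a_j for every pair.
Merge one congruence at a time:
  Start: x ≡ 2 (mod 6).
  Combine with x ≡ 7 (mod 10): gcd(6, 10) = 2, and 7 - 2 = 5 is NOT divisible by 2.
    ⇒ system is inconsistent (no integer solution).

No solution (the system is inconsistent).


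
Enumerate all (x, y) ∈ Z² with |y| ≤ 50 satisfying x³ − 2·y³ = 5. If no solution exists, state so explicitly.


The equation is x³ - 2y³ = 5. For fixed y, x³ = 2·y³ + 5, so a solution requires the RHS to be a perfect cube.
Strategy: iterate y from -50 to 50, compute RHS = 2·y³ + 5, and check whether it is a (positive or negative) perfect cube.
Check small values of y:
  y = 0: RHS = 5 is not a perfect cube.
  y = 1: RHS = 7 is not a perfect cube.
  y = -1: RHS = 3 is not a perfect cube.
  y = 2: RHS = 21 is not a perfect cube.
  y = -2: RHS = -11 is not a perfect cube.
  y = 3: RHS = 59 is not a perfect cube.
  y = -3: RHS = -49 is not a perfect cube.
Continuing the search up to |y| = 50 finds no solutions either.
No (x, y) in the scanned range satisfies the equation.

No integer solutions with |y| ≤ 50.


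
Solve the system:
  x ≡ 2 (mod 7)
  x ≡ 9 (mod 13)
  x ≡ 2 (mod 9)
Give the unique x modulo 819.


Moduli 7, 13, 9 are pairwise coprime; by CRT there is a unique solution modulo M = 7 · 13 · 9 = 819.
Solve pairwise, accumulating the modulus:
  Start with x ≡ 2 (mod 7).
  Combine with x ≡ 9 (mod 13): since gcd(7, 13) = 1, we get a unique residue mod 91.
    Write x = 2 + 7·t and substitute into x ≡ 9 (mod 13): 7·t ≡ 9 − 2 = 7 (mod 13).
    The inverse of 7 mod 13 is 2 (since 7·2 = 14 = 1·13 + 1), so t ≡ 2·7 = 14 ≡ 1 (mod 13).
    Then x = 2 + 7·1 = 9, valid modulo lcm(7, 13) = 91: x ≡ 9 (mod 91).
  Combine with x ≡ 2 (mod 9): since gcd(91, 9) = 1, we get a unique residue mod 819.
    Write x = 9 + 91·t and substitute into x ≡ 2 (mod 9): 91·t ≡ 2 − 9 = -7 (mod 9).
    Reduce coefficients mod 9: 1·t ≡ 2 (mod 9).
    So t ≡ 2 (mod 9).
    Then x = 9 + 91·2 = 191, valid modulo lcm(91, 9) = 819: x ≡ 191 (mod 819).
Verify: 191 mod 7 = 2 ✓, 191 mod 13 = 9 ✓, 191 mod 9 = 2 ✓.

x ≡ 191 (mod 819).


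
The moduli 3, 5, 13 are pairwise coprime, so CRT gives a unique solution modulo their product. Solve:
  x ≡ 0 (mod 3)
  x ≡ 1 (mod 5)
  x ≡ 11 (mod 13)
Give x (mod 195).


Moduli 3, 5, 13 are pairwise coprime; by CRT there is a unique solution modulo M = 3 · 5 · 13 = 195.
Solve pairwise, accumulating the modulus:
  Start with x ≡ 0 (mod 3).
  Combine with x ≡ 1 (mod 5): since gcd(3, 5) = 1, we get a unique residue mod 15.
    Write x = 0 + 3·t and substitute into x ≡ 1 (mod 5): 3·t ≡ 1 − 0 = 1 (mod 5).
    The inverse of 3 mod 5 is 2 (since 3·2 = 6 = 1·5 + 1), so t ≡ 2·1 = 2 ≡ 2 (mod 5).
    Then x = 0 + 3·2 = 6, valid modulo lcm(3, 5) = 15: x ≡ 6 (mod 15).
  Combine with x ≡ 11 (mod 13): since gcd(15, 13) = 1, we get a unique residue mod 195.
    Write x = 6 + 15·t and substitute into x ≡ 11 (mod 13): 15·t ≡ 11 − 6 = 5 (mod 13).
    Reduce coefficients mod 13: 2·t ≡ 5 (mod 13).
    The inverse of 2 mod 13 is 7 (since 2·7 = 14 = 1·13 + 1), so t ≡ 7·5 = 35 ≡ 9 (mod 13).
    Then x = 6 + 15·9 = 141, valid modulo lcm(15, 13) = 195: x ≡ 141 (mod 195).
Verify: 141 mod 3 = 0 ✓, 141 mod 5 = 1 ✓, 141 mod 13 = 11 ✓.

x ≡ 141 (mod 195).


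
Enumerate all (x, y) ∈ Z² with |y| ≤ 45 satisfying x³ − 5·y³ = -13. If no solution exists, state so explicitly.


The equation is x³ - 5y³ = -13. For fixed y, x³ = 5·y³ − 13, so a solution requires the RHS to be a perfect cube.
Strategy: iterate y from -45 to 45, compute RHS = 5·y³ − 13, and check whether it is a (positive or negative) perfect cube.
Check small values of y:
  y = 0: RHS = -13 is not a perfect cube.
  y = 1: RHS = -8 = (-2)³ ⇒ x = -2 works.
  y = -1: RHS = -18 is not a perfect cube.
  y = 2: RHS = 27 = (3)³ ⇒ x = 3 works.
  y = -2: RHS = -53 is not a perfect cube.
  y = 3: RHS = 122 is not a perfect cube.
  y = -3: RHS = -148 is not a perfect cube.
Continuing, at y = -7: RHS = -1728 = (-12)³ ⇒ x = -12 works.
Searching the remaining y in |y| ≤ 45 finds no further solutions.
Collected solutions: (-2, 1), (3, 2), (-12, -7).

Solutions (with |y| ≤ 45): (-2, 1), (3, 2), (-12, -7).


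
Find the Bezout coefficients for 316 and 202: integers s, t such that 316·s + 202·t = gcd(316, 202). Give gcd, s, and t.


Euclidean algorithm on (316, 202) — divide until remainder is 0:
  316 = 1 · 202 + 114
  202 = 1 · 114 + 88
  114 = 1 · 88 + 26
  88 = 3 · 26 + 10
  26 = 2 · 10 + 6
  10 = 1 · 6 + 4
  6 = 1 · 4 + 2
  4 = 2 · 2 + 0
gcd(316, 202) = 2.
Track Bezout coefficients alongside the remainders: start with r₀ = 316 = a·1 + b·0 (s = 1, t = 0) and r₁ = 202 = a·0 + b·1 (s = 0, t = 1); each new remainder r_{k+1} = r_{k-1} − q_k·r_k inherits s_{k+1} = s_{k-1} − q_k·s_k, t_{k+1} = t_{k-1} − q_k·t_k, so r_k = a·s_k + b·t_k at every step:
  q = 1: r = 114, s = 1 − 1·0 = 1, t = 0 − 1·1 = -1  (check: 316·1 + 202·(-1) = 114)
  q = 1: r = 88, s = 0 − 1·1 = -1, t = 1 − 1·(-1) = 2  (check: 316·(-1) + 202·2 = 88)
  q = 1: r = 26, s = 1 − 1·(-1) = 2, t = -1 − 1·2 = -3  (check: 316·2 + 202·(-3) = 26)
  q = 3: r = 10, s = -1 − 3·2 = -7, t = 2 − 3·(-3) = 11  (check: 316·(-7) + 202·11 = 10)
  q = 2: r = 6, s = 2 − 2·(-7) = 16, t = -3 − 2·11 = -25  (check: 316·16 + 202·(-25) = 6)
  q = 1: r = 4, s = -7 − 1·16 = -23, t = 11 − 1·(-25) = 36  (check: 316·(-23) + 202·36 = 4)
  q = 1: r = 2, s = 16 − 1·(-23) = 39, t = -25 − 1·36 = -61  (check: 316·39 + 202·(-61) = 2)
The row with r = 2 (the gcd) gives the Bezout coefficients s = 39, t = -61.
Result: 316 · (39) + 202 · (-61) = 2.

gcd(316, 202) = 2; s = 39, t = -61 (check: 316·39 + 202·(-61) = 2).


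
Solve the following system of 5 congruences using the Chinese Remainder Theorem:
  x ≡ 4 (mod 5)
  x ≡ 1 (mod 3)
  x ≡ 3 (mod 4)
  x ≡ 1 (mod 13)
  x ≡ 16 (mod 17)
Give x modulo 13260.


Product of moduli M = 5 · 3 · 4 · 13 · 17 = 13260.
Merge one congruence at a time:
  Start: x ≡ 4 (mod 5).
  Combine with x ≡ 1 (mod 3); new modulus lcm = 15.
    Write x = 4 + 5·t and substitute into x ≡ 1 (mod 3): 5·t ≡ 1 − 4 = -3 (mod 3).
    Reduce coefficients mod 3: 2·t ≡ 0 (mod 3).
    The inverse of 2 mod 3 is 2 (since 2·2 = 4 = 1·3 + 1), so t ≡ 2·0 = 0 ≡ 0 (mod 3).
    Then x = 4 + 5·0 = 4, valid modulo lcm(5, 3) = 15: x ≡ 4 (mod 15).
  Combine with x ≡ 3 (mod 4); new modulus lcm = 60.
    Write x = 4 + 15·t and substitute into x ≡ 3 (mod 4): 15·t ≡ 3 − 4 = -1 (mod 4).
    Reduce coefficients mod 4: 3·t ≡ 3 (mod 4).
    The inverse of 3 mod 4 is 3 (since 3·3 = 9 = 2·4 + 1), so t ≡ 3·3 = 9 ≡ 1 (mod 4).
    Then x = 4 + 15·1 = 19, valid modulo lcm(15, 4) = 60: x ≡ 19 (mod 60).
  Combine with x ≡ 1 (mod 13); new modulus lcm = 780.
    Write x = 19 + 60·t and substitute into x ≡ 1 (mod 13): 60·t ≡ 1 − 19 = -18 (mod 13).
    Reduce coefficients mod 13: 8·t ≡ 8 (mod 13).
    The inverse of 8 mod 13 is 5 (since 8·5 = 40 = 3·13 + 1), so t ≡ 5·8 = 40 ≡ 1 (mod 13).
    Then x = 19 + 60·1 = 79, valid modulo lcm(60, 13) = 780: x ≡ 79 (mod 780).
  Combine with x ≡ 16 (mod 17); new modulus lcm = 13260.
    Write x = 79 + 780·t and substitute into x ≡ 16 (mod 17): 780·t ≡ 16 − 79 = -63 (mod 17).
    Reduce coefficients mod 17: 15·t ≡ 5 (mod 17).
    The inverse of 15 mod 17 is 8 (since 15·8 = 120 = 7·17 + 1), so t ≡ 8·5 = 40 ≡ 6 (mod 17).
    Then x = 79 + 780·6 = 4759, valid modulo lcm(780, 17) = 13260: x ≡ 4759 (mod 13260).
Verify against each original: 4759 mod 5 = 4, 4759 mod 3 = 1, 4759 mod 4 = 3, 4759 mod 13 = 1, 4759 mod 17 = 16.

x ≡ 4759 (mod 13260).


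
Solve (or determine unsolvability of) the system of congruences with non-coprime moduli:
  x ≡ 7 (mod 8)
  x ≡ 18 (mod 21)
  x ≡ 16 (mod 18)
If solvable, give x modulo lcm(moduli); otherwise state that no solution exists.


Moduli 8, 21, 18 are not pairwise coprime, so CRT works modulo lcm(m_i) when all pairwise compatibility conditions hold.
Pairwise compatibility: gcd(m_i, m_j) must divide a_i - a_j for every pair.
Merge one congruence at a time:
  Start: x ≡ 7 (mod 8).
  Combine with x ≡ 18 (mod 21): gcd(8, 21) = 1; 18 - 7 = 11, which IS divisible by 1, so compatible.
    Write x = 7 + 8·t and substitute into x ≡ 18 (mod 21): 8·t ≡ 18 − 7 = 11 (mod 21).
    The inverse of 8 mod 21 is 8 (since 8·8 = 64 = 3·21 + 1), so t ≡ 8·11 = 88 ≡ 4 (mod 21).
    Then x = 7 + 8·4 = 39, valid modulo lcm(8, 21) = 168: x ≡ 39 (mod 168).
  Combine with x ≡ 16 (mod 18): gcd(168, 18) = 6, and 16 - 39 = -23 is NOT divisible by 6.
    ⇒ system is inconsistent (no integer solution).

No solution (the system is inconsistent).


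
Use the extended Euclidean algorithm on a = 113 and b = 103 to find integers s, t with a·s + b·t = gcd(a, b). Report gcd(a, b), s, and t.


Euclidean algorithm on (113, 103) — divide until remainder is 0:
  113 = 1 · 103 + 10
  103 = 10 · 10 + 3
  10 = 3 · 3 + 1
  3 = 3 · 1 + 0
gcd(113, 103) = 1.
Track Bezout coefficients alongside the remainders: start with r₀ = 113 = a·1 + b·0 (s = 1, t = 0) and r₁ = 103 = a·0 + b·1 (s = 0, t = 1); each new remainder r_{k+1} = r_{k-1} − q_k·r_k inherits s_{k+1} = s_{k-1} − q_k·s_k, t_{k+1} = t_{k-1} − q_k·t_k, so r_k = a·s_k + b·t_k at every step:
  q = 1: r = 10, s = 1 − 1·0 = 1, t = 0 − 1·1 = -1  (check: 113·1 + 103·(-1) = 10)
  q = 10: r = 3, s = 0 − 10·1 = -10, t = 1 − 10·(-1) = 11  (check: 113·(-10) + 103·11 = 3)
  q = 3: r = 1, s = 1 − 3·(-10) = 31, t = -1 − 3·11 = -34  (check: 113·31 + 103·(-34) = 1)
The row with r = 1 (the gcd) gives the Bezout coefficients s = 31, t = -34.
Result: 113 · (31) + 103 · (-34) = 1.

gcd(113, 103) = 1; s = 31, t = -34 (check: 113·31 + 103·(-34) = 1).


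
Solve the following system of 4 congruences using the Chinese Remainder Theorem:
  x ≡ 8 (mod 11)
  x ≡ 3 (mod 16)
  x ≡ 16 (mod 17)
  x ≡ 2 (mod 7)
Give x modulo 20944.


Product of moduli M = 11 · 16 · 17 · 7 = 20944.
Merge one congruence at a time:
  Start: x ≡ 8 (mod 11).
  Combine with x ≡ 3 (mod 16); new modulus lcm = 176.
    Write x = 8 + 11·t and substitute into x ≡ 3 (mod 16): 11·t ≡ 3 − 8 = -5 (mod 16).
    Reduce coefficients mod 16: 11·t ≡ 11 (mod 16).
    The inverse of 11 mod 16 is 3 (since 11·3 = 33 = 2·16 + 1), so t ≡ 3·11 = 33 ≡ 1 (mod 16).
    Then x = 8 + 11·1 = 19, valid modulo lcm(11, 16) = 176: x ≡ 19 (mod 176).
  Combine with x ≡ 16 (mod 17); new modulus lcm = 2992.
    Write x = 19 + 176·t and substitute into x ≡ 16 (mod 17): 176·t ≡ 16 − 19 = -3 (mod 17).
    Reduce coefficients mod 17: 6·t ≡ 14 (mod 17).
    The inverse of 6 mod 17 is 3 (since 6·3 = 18 = 1·17 + 1), so t ≡ 3·14 = 42 ≡ 8 (mod 17).
    Then x = 19 + 176·8 = 1427, valid modulo lcm(176, 17) = 2992: x ≡ 1427 (mod 2992).
  Combine with x ≡ 2 (mod 7); new modulus lcm = 20944.
    Write x = 1427 + 2992·t and substitute into x ≡ 2 (mod 7): 2992·t ≡ 2 − 1427 = -1425 (mod 7).
    Reduce coefficients mod 7: 3·t ≡ 3 (mod 7).
    The inverse of 3 mod 7 is 5 (since 3·5 = 15 = 2·7 + 1), so t ≡ 5·3 = 15 ≡ 1 (mod 7).
    Then x = 1427 + 2992·1 = 4419, valid modulo lcm(2992, 7) = 20944: x ≡ 4419 (mod 20944).
Verify against each original: 4419 mod 11 = 8, 4419 mod 16 = 3, 4419 mod 17 = 16, 4419 mod 7 = 2.

x ≡ 4419 (mod 20944).


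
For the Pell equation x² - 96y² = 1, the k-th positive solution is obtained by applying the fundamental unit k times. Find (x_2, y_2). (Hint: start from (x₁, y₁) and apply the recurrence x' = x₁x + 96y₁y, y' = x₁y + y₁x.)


Step 1: Find the fundamental solution (x₁, y₁) of x² - 96y² = 1.
  Expand √96 as a continued fraction. a₀ = ⌊√96⌋ = 9; iterate m_{k+1} = d_k·a_k − m_k, d_{k+1} = (96 − m_{k+1}²)/d_k, a_{k+1} = ⌊(a₀ + m_{k+1})/d_{k+1}⌋ (starting m₀ = 0, d₀ = 1), with convergents p_k = a_k·p_{k-1} + p_{k-2}, q_k = a_k·q_{k-1} + q_{k-2} (p₋₁ = 1, q₋₁ = 0):
  k = 0: a₀ = 9; p₀/q₀ = 9/1; p₀² − 96·q₀² = 81 − 96 = -15.
  k = 1: m = 9, d = 15, a = ⌊(9 + 9)/15⌋ = 1; p/q = (1·9 + 1)/(1·1 + 0) = 10/1; p² − 96·q² = 100 − 96 = 4.
  k = 2: m = 6, d = 4, a = ⌊(9 + 6)/4⌋ = 3; p/q = (3·10 + 9)/(3·1 + 1) = 39/4; p² − 96·q² = 1521 − 1536 = -15.
  k = 3: m = 6, d = 15, a = ⌊(9 + 6)/15⌋ = 1; p/q = (1·39 + 10)/(1·4 + 1) = 49/5; p² − 96·q² = 2401 − 2400 = 1.
  The first convergent with p² − 96·q² = 1 gives the fundamental solution (x₁, y₁) = (49, 5).
Step 2: Apply the recurrence (x_{n+1}, y_{n+1}) = (x₁x_n + 96y₁y_n, x₁y_n + y₁x_n) repeatedly.
  From (x_1, y_1) = (49, 5): x_2 = 49·49 + 96·5·5 = 4801; y_2 = 49·5 + 5·49 = 490.
Step 3: Verify x_2² - 96·y_2² = 23049601 - 23049600 = 1 (should be 1). ✓

(x_1, y_1) = (49, 5); (x_2, y_2) = (4801, 490).


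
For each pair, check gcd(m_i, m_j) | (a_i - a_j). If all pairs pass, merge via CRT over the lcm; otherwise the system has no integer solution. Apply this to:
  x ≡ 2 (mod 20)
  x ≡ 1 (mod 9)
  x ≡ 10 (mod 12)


Moduli 20, 9, 12 are not pairwise coprime, so CRT works modulo lcm(m_i) when all pairwise compatibility conditions hold.
Pairwise compatibility: gcd(m_i, m_j) must divide a_i - a_j for every pair.
Merge one congruence at a time:
  Start: x ≡ 2 (mod 20).
  Combine with x ≡ 1 (mod 9): gcd(20, 9) = 1; 1 - 2 = -1, which IS divisible by 1, so compatible.
    Write x = 2 + 20·t and substitute into x ≡ 1 (mod 9): 20·t ≡ 1 − 2 = -1 (mod 9).
    Reduce coefficients mod 9: 2·t ≡ 8 (mod 9).
    The inverse of 2 mod 9 is 5 (since 2·5 = 10 = 1·9 + 1), so t ≡ 5·8 = 40 ≡ 4 (mod 9).
    Then x = 2 + 20·4 = 82, valid modulo lcm(20, 9) = 180: x ≡ 82 (mod 180).
  Combine with x ≡ 10 (mod 12): gcd(180, 12) = 12; 10 - 82 = -72, which IS divisible by 12, so compatible.
    Write x = 82 + 180·t and substitute into x ≡ 10 (mod 12): 180·t ≡ 10 − 82 = -72 (mod 12).
    Divide the congruence (and modulus) by g = 12: 15·t ≡ -6 (mod 1).
    Modulo 1 every t works; take t = 0.
    Then x = 82 + 180·0 = 82, valid modulo lcm(180, 12) = 180: x ≡ 82 (mod 180).
Verify: 82 mod 20 = 2, 82 mod 9 = 1, 82 mod 12 = 10.

x ≡ 82 (mod 180).


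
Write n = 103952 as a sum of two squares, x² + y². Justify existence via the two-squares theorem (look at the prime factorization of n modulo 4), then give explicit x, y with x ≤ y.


Step 1: Factor n = 103952 = 2^4 · 73 · 89.
Step 2: Check the mod-4 condition on each prime factor: 2 = 2 (special); 73 ≡ 1 (mod 4), exponent 1; 89 ≡ 1 (mod 4), exponent 1.
All primes ≡ 3 (mod 4) appear to even exponent (or don't appear), so by the two-squares theorem n IS expressible as a sum of two squares.
Step 3: Build a representation. Group n = k² · m with k = 4 and m = 73 · 89 = 6497 (a product of primes ≡ 1 (mod 4)); a representation of m scales to one of n via (k·x)² + (k·y)² = k²(x² + y²). Each prime p ≡ 1 (mod 4) is itself a sum of two squares; find a² by testing p − a² for a perfect square:
  73: 73 − 1² = 72, 73 − 2² = 69, 73 − 3² = 64 = 8² ⇒ 73 = 3² + 8².
  89: 89 − 1² = 88, 89 − 2² = 85, 89 − 3² = 80, 89 − 4² = 73, 89 − 5² = 64 = 8² ⇒ 89 = 5² + 8².
  Combine using the Brahmagupta–Fibonacci identity (a² + b²)(c² + d²) = (ac − bd)² + (ad + bc)² = (ac + bd)² + (ad − bc)²:
  73 · 89 = 6497: from (3² + 8²)(5² + 8²), take (3·5 − 8·8, 3·8 + 8·5) = (15 − 64, 24 + 40) = (-49, 64); dropping signs (only squares matter) gives (49, 64); check 49² + 64² = 2401 + 4096 = 6497 ✓.
  Scale by k = 4: (4·49, 4·64) = (196, 256).
Step 4: Order so x ≤ y and verify: 196² + 256² = 38416 + 65536 = 103952 = n. ✓

n = 103952 = 196² + 256² (one valid representation with x ≤ y).


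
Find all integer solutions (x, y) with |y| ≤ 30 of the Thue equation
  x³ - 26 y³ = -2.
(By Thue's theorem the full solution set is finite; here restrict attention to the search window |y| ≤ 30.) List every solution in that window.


The equation is x³ - 26y³ = -2. For fixed y, x³ = 26·y³ − 2, so a solution requires the RHS to be a perfect cube.
Strategy: iterate y from -30 to 30, compute RHS = 26·y³ − 2, and check whether it is a (positive or negative) perfect cube.
Check small values of y:
  y = 0: RHS = -2 is not a perfect cube.
  y = 1: RHS = 24 is not a perfect cube.
  y = -1: RHS = -28 is not a perfect cube.
  y = 2: RHS = 206 is not a perfect cube.
  y = -2: RHS = -210 is not a perfect cube.
  y = 3: RHS = 700 is not a perfect cube.
  y = -3: RHS = -704 is not a perfect cube.
Continuing the search up to |y| = 30 finds no solutions either.
No (x, y) in the scanned range satisfies the equation.

No integer solutions with |y| ≤ 30.


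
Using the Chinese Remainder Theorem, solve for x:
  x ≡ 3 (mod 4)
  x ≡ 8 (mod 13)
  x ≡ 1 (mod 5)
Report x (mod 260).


Moduli 4, 13, 5 are pairwise coprime; by CRT there is a unique solution modulo M = 4 · 13 · 5 = 260.
Solve pairwise, accumulating the modulus:
  Start with x ≡ 3 (mod 4).
  Combine with x ≡ 8 (mod 13): since gcd(4, 13) = 1, we get a unique residue mod 52.
    Write x = 3 + 4·t and substitute into x ≡ 8 (mod 13): 4·t ≡ 8 − 3 = 5 (mod 13).
    The inverse of 4 mod 13 is 10 (since 4·10 = 40 = 3·13 + 1), so t ≡ 10·5 = 50 ≡ 11 (mod 13).
    Then x = 3 + 4·11 = 47, valid modulo lcm(4, 13) = 52: x ≡ 47 (mod 52).
  Combine with x ≡ 1 (mod 5): since gcd(52, 5) = 1, we get a unique residue mod 260.
    Write x = 47 + 52·t and substitute into x ≡ 1 (mod 5): 52·t ≡ 1 − 47 = -46 (mod 5).
    Reduce coefficients mod 5: 2·t ≡ 4 (mod 5).
    The inverse of 2 mod 5 is 3 (since 2·3 = 6 = 1·5 + 1), so t ≡ 3·4 = 12 ≡ 2 (mod 5).
    Then x = 47 + 52·2 = 151, valid modulo lcm(52, 5) = 260: x ≡ 151 (mod 260).
Verify: 151 mod 4 = 3 ✓, 151 mod 13 = 8 ✓, 151 mod 5 = 1 ✓.

x ≡ 151 (mod 260).


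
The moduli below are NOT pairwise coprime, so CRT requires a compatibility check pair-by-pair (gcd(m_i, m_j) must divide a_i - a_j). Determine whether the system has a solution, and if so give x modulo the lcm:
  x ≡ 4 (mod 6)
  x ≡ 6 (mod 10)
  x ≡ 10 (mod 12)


Moduli 6, 10, 12 are not pairwise coprime, so CRT works modulo lcm(m_i) when all pairwise compatibility conditions hold.
Pairwise compatibility: gcd(m_i, m_j) must divide a_i - a_j for every pair.
Merge one congruence at a time:
  Start: x ≡ 4 (mod 6).
  Combine with x ≡ 6 (mod 10): gcd(6, 10) = 2; 6 - 4 = 2, which IS divisible by 2, so compatible.
    Write x = 4 + 6·t and substitute into x ≡ 6 (mod 10): 6·t ≡ 6 − 4 = 2 (mod 10).
    Divide the congruence (and modulus) by g = 2: 3·t ≡ 1 (mod 5).
    The inverse of 3 mod 5 is 2 (since 3·2 = 6 = 1·5 + 1), so t ≡ 2·1 = 2 ≡ 2 (mod 5).
    Then x = 4 + 6·2 = 16, valid modulo lcm(6, 10) = 30: x ≡ 16 (mod 30).
  Combine with x ≡ 10 (mod 12): gcd(30, 12) = 6; 10 - 16 = -6, which IS divisible by 6, so compatible.
    Write x = 16 + 30·t and substitute into x ≡ 10 (mod 12): 30·t ≡ 10 − 16 = -6 (mod 12).
    Divide the congruence (and modulus) by g = 6: 5·t ≡ -1 (mod 2).
    Reduce coefficients mod 2: 1·t ≡ 1 (mod 2).
    So t ≡ 1 (mod 2).
    Then x = 16 + 30·1 = 46, valid modulo lcm(30, 12) = 60: x ≡ 46 (mod 60).
Verify: 46 mod 6 = 4, 46 mod 10 = 6, 46 mod 12 = 10.

x ≡ 46 (mod 60).


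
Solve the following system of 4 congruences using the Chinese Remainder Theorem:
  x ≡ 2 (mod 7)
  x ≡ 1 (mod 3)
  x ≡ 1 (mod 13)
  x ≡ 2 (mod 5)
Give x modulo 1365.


Product of moduli M = 7 · 3 · 13 · 5 = 1365.
Merge one congruence at a time:
  Start: x ≡ 2 (mod 7).
  Combine with x ≡ 1 (mod 3); new modulus lcm = 21.
    Write x = 2 + 7·t and substitute into x ≡ 1 (mod 3): 7·t ≡ 1 − 2 = -1 (mod 3).
    Reduce coefficients mod 3: 1·t ≡ 2 (mod 3).
    So t ≡ 2 (mod 3).
    Then x = 2 + 7·2 = 16, valid modulo lcm(7, 3) = 21: x ≡ 16 (mod 21).
  Combine with x ≡ 1 (mod 13); new modulus lcm = 273.
    Write x = 16 + 21·t and substitute into x ≡ 1 (mod 13): 21·t ≡ 1 − 16 = -15 (mod 13).
    Reduce coefficients mod 13: 8·t ≡ 11 (mod 13).
    The inverse of 8 mod 13 is 5 (since 8·5 = 40 = 3·13 + 1), so t ≡ 5·11 = 55 ≡ 3 (mod 13).
    Then x = 16 + 21·3 = 79, valid modulo lcm(21, 13) = 273: x ≡ 79 (mod 273).
  Combine with x ≡ 2 (mod 5); new modulus lcm = 1365.
    Write x = 79 + 273·t and substitute into x ≡ 2 (mod 5): 273·t ≡ 2 − 79 = -77 (mod 5).
    Reduce coefficients mod 5: 3·t ≡ 3 (mod 5).
    The inverse of 3 mod 5 is 2 (since 3·2 = 6 = 1·5 + 1), so t ≡ 2·3 = 6 ≡ 1 (mod 5).
    Then x = 79 + 273·1 = 352, valid modulo lcm(273, 5) = 1365: x ≡ 352 (mod 1365).
Verify against each original: 352 mod 7 = 2, 352 mod 3 = 1, 352 mod 13 = 1, 352 mod 5 = 2.

x ≡ 352 (mod 1365).


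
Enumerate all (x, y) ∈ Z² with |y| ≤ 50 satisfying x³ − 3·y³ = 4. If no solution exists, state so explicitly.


The equation is x³ - 3y³ = 4. For fixed y, x³ = 3·y³ + 4, so a solution requires the RHS to be a perfect cube.
Strategy: iterate y from -50 to 50, compute RHS = 3·y³ + 4, and check whether it is a (positive or negative) perfect cube.
Check small values of y:
  y = 0: RHS = 4 is not a perfect cube.
  y = 1: RHS = 7 is not a perfect cube.
  y = -1: RHS = 1 = (1)³ ⇒ x = 1 works.
  y = 2: RHS = 28 is not a perfect cube.
  y = -2: RHS = -20 is not a perfect cube.
  y = 3: RHS = 85 is not a perfect cube.
  y = -3: RHS = -77 is not a perfect cube.
Continuing the search up to |y| = 50 finds no further solutions beyond those listed.
Collected solutions: (1, -1).

Solutions (with |y| ≤ 50): (1, -1).


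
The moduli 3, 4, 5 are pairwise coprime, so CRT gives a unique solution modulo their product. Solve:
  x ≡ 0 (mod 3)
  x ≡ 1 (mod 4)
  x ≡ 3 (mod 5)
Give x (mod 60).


Moduli 3, 4, 5 are pairwise coprime; by CRT there is a unique solution modulo M = 3 · 4 · 5 = 60.
Solve pairwise, accumulating the modulus:
  Start with x ≡ 0 (mod 3).
  Combine with x ≡ 1 (mod 4): since gcd(3, 4) = 1, we get a unique residue mod 12.
    Write x = 0 + 3·t and substitute into x ≡ 1 (mod 4): 3·t ≡ 1 − 0 = 1 (mod 4).
    The inverse of 3 mod 4 is 3 (since 3·3 = 9 = 2·4 + 1), so t ≡ 3·1 = 3 ≡ 3 (mod 4).
    Then x = 0 + 3·3 = 9, valid modulo lcm(3, 4) = 12: x ≡ 9 (mod 12).
  Combine with x ≡ 3 (mod 5): since gcd(12, 5) = 1, we get a unique residue mod 60.
    Write x = 9 + 12·t and substitute into x ≡ 3 (mod 5): 12·t ≡ 3 − 9 = -6 (mod 5).
    Reduce coefficients mod 5: 2·t ≡ 4 (mod 5).
    The inverse of 2 mod 5 is 3 (since 2·3 = 6 = 1·5 + 1), so t ≡ 3·4 = 12 ≡ 2 (mod 5).
    Then x = 9 + 12·2 = 33, valid modulo lcm(12, 5) = 60: x ≡ 33 (mod 60).
Verify: 33 mod 3 = 0 ✓, 33 mod 4 = 1 ✓, 33 mod 5 = 3 ✓.

x ≡ 33 (mod 60).


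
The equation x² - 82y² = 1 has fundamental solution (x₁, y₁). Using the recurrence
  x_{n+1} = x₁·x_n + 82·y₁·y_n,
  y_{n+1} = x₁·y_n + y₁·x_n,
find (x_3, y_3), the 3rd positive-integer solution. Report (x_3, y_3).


Step 1: Find the fundamental solution (x₁, y₁) of x² - 82y² = 1.
  Expand √82 as a continued fraction. a₀ = ⌊√82⌋ = 9; iterate m_{k+1} = d_k·a_k − m_k, d_{k+1} = (82 − m_{k+1}²)/d_k, a_{k+1} = ⌊(a₀ + m_{k+1})/d_{k+1}⌋ (starting m₀ = 0, d₀ = 1), with convergents p_k = a_k·p_{k-1} + p_{k-2}, q_k = a_k·q_{k-1} + q_{k-2} (p₋₁ = 1, q₋₁ = 0):
  k = 0: a₀ = 9; p₀/q₀ = 9/1; p₀² − 82·q₀² = 81 − 82 = -1.
  k = 1: m = 9, d = 1, a = ⌊(9 + 9)/1⌋ = 18; p/q = (18·9 + 1)/(18·1 + 0) = 163/18; p² − 82·q² = 26569 − 26568 = 1.
  The first convergent with p² − 82·q² = 1 gives the fundamental solution (x₁, y₁) = (163, 18).
Step 2: Apply the recurrence (x_{n+1}, y_{n+1}) = (x₁x_n + 82y₁y_n, x₁y_n + y₁x_n) repeatedly.
  From (x_1, y_1) = (163, 18): x_2 = 163·163 + 82·18·18 = 53137; y_2 = 163·18 + 18·163 = 5868.
  From (x_2, y_2) = (53137, 5868): x_3 = 163·53137 + 82·18·5868 = 17322499; y_3 = 163·5868 + 18·53137 = 1912950.
Step 3: Verify x_3² - 82·y_3² = 300068971605001 - 300068971605000 = 1 (should be 1). ✓

(x_1, y_1) = (163, 18); (x_3, y_3) = (17322499, 1912950).
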